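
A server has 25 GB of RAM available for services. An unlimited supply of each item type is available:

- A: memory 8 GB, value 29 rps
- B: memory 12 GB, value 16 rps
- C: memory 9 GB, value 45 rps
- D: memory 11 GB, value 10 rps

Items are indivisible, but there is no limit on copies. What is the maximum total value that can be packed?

Best value-per-unit is C at 45/9; filling with it alone gives 2×45 = 90.
Optimal mix: 2×A + 1×C → memory 25, value 103.

103 rps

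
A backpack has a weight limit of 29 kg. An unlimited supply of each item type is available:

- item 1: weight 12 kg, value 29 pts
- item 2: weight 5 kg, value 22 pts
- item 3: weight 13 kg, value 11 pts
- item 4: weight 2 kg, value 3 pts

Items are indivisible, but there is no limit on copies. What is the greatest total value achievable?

116 pts

Best value-per-unit is item 2 at 22/5; filling with it alone gives 5×22 = 110.
Optimal mix: 5×item 2 + 2×item 4 → weight 29, value 116.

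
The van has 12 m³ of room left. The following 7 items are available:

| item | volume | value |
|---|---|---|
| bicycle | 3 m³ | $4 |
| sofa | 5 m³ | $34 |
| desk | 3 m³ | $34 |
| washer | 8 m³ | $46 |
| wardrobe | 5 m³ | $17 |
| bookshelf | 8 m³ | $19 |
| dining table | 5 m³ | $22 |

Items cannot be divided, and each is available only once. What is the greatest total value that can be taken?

$80

This is a 0/1 knapsack; check combinations near the capacity.
- desk+washer: volume 3+8=11, value 34+46=80
- bicycle+sofa+desk: volume 3+5+3=11, value 4+34+34=72
- sofa+desk: volume 5+3=8, value 34+34=68
- bicycle+desk+dining table: volume 3+3+5=11, value 4+34+22=60
Best: $80.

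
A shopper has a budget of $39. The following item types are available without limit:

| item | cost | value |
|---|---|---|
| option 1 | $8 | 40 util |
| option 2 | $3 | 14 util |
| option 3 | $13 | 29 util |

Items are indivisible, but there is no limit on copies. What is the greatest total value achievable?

190 util

Best value-per-unit is option 1 at 40/8; filling with it alone gives 4×40 = 160.
Optimal mix: 3×option 1 + 5×option 2 → cost 39, value 190.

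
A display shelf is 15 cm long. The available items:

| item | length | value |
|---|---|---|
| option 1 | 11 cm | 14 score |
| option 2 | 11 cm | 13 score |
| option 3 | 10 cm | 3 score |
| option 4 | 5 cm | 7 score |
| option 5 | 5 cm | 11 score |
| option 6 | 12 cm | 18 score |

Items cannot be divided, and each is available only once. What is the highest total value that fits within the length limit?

Check high-value combinations within 15 cm:
- option 4+option 5: length 5+5=10, value 7+11=18
- option 6: length 12, value 18
- option 1: length 11, value 14
Best: 18 score.

18 score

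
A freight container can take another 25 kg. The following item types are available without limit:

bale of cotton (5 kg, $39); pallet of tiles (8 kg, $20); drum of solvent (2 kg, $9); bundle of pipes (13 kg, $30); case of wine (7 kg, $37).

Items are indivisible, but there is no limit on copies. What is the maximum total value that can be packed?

$195

Best value-per-unit is bale of cotton at 39/5, and filling with it alone uses weight 5×5=25. No mix of the others beats 5×39 = 195.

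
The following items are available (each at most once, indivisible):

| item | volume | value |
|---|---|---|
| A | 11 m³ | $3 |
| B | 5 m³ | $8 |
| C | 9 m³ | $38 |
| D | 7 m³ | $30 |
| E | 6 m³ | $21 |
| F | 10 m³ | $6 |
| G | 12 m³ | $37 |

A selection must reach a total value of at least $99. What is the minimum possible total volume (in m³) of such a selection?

28

Subsets with value ≥ 99, sorted by total volume:
- C+D+G: volume 28, value 105
- B+C+E+G: volume 32, value 104
- B+C+D+G: volume 33, value 113
- C+D+E+G: volume 34, value 126
Minimum volume: 28 m³.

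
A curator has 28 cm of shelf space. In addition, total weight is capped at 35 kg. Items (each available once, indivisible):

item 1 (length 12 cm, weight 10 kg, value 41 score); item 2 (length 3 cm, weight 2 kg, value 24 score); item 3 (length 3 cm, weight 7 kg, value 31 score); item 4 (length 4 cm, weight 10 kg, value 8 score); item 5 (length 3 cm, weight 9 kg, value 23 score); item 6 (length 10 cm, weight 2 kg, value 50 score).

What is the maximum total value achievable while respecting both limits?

Feasible sets respecting both limits:
- item 1+item 2+item 3+item 6: length 28, weight 21, value 146
- item 1+item 3+item 5+item 6: length 28, weight 28, value 145
- item 1+item 2+item 5+item 6: length 28, weight 23, value 138
Best: 146 score.

146 score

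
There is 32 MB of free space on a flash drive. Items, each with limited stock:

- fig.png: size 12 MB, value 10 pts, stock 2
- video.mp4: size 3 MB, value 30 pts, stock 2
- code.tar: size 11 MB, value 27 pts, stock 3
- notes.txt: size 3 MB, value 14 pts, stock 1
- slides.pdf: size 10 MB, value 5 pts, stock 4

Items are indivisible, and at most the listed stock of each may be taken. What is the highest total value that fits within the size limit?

128 pts

Best selections within size 32 and stock limits:
- 2×video.mp4 + 2×code.tar + 1×notes.txt: size 31, value 128
- 2×video.mp4 + 2×code.tar: size 28, value 114
- 1×fig.png + 2×video.mp4 + 1×code.tar + 1×notes.txt: size 32, value 111
Best: 128 pts.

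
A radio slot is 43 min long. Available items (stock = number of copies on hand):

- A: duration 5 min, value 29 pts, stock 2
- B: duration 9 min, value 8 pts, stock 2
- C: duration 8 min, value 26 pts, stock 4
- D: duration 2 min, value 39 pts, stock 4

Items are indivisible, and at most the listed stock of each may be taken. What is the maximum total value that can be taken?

292 pts

Top feasible selections:
- 2×A + 3×C + 4×D: duration 42, value 292
- 2×A + 1×B + 2×C + 4×D: duration 43, value 274
- 2×A + 2×C + 4×D: duration 34, value 266
Best: 292 pts.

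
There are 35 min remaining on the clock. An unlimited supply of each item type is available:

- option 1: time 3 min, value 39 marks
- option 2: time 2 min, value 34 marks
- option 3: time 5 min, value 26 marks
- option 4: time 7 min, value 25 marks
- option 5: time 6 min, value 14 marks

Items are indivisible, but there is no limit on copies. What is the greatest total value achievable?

Best value-per-unit is option 2 at 34/2; filling with it alone gives 17×34 = 578.
Optimal mix: 1×option 1 + 16×option 2 → time 35, value 583.

583 marks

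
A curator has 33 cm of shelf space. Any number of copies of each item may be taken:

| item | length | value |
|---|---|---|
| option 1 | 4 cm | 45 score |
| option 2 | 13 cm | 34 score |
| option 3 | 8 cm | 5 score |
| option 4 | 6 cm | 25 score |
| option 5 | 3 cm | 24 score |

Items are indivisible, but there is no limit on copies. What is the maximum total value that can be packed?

Best value-per-unit is option 1 at 45/4, and filling with it alone uses length 8×4=32. No mix of the others beats 8×45 = 360.

360 score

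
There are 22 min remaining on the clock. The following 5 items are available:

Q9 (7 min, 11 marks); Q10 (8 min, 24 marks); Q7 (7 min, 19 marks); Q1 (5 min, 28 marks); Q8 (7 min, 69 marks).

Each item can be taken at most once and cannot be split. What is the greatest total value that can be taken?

121 marks

This is a 0/1 knapsack; check combinations near the capacity.
- Q10+Q1+Q8: time 8+5+7=20, value 24+28+69=121
- Q7+Q1+Q8: time 7+5+7=19, value 19+28+69=116
- Q10+Q7+Q8: time 8+7+7=22, value 24+19+69=112
Best: 121 marks.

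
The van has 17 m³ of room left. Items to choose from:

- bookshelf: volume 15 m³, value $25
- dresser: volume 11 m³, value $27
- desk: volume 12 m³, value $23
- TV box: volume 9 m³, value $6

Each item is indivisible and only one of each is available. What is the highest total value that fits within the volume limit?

Check high-value combinations within 17 m³:
- dresser: volume 11, value 27
- bookshelf: volume 15, value 25
- desk: volume 12, value 23
- TV box: volume 9, value 6
Best: $27.

$27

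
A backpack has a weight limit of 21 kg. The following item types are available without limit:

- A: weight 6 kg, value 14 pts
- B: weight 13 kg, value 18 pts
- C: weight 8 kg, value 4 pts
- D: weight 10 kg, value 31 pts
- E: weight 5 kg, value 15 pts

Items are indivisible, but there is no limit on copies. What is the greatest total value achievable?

62 pts

Best value-per-unit is D at 31/10, and filling with it alone uses weight 2×10=20. No mix of the others beats 2×31 = 62.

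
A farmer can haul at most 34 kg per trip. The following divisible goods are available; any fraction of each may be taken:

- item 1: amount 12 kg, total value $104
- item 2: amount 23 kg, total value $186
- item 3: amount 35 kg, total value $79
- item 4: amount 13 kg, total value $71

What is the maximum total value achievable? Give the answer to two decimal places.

281.91

Take in order of value per unit:
- item 1 (104/12 per unit): all 12 → value 104, running total 104.00
- item 2 (186/23 per unit): 22 of 23 → value 22×186/23 = 177.9130, running total 281.91
Total 281.91.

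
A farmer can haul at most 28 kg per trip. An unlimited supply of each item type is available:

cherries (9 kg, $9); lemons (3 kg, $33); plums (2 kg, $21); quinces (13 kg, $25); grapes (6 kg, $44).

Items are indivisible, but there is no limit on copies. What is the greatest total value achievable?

$306

Best value-per-unit is lemons at 33/3; filling with it alone gives 9×33 = 297.
Optimal mix: 8×lemons + 2×plums → weight 28, value 306.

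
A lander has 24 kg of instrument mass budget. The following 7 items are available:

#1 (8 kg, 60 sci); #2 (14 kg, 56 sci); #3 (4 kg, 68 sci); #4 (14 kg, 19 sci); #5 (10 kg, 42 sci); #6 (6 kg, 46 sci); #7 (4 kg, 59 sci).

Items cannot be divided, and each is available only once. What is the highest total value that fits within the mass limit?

233 sci

This is a 0/1 knapsack; check combinations near the capacity.
- #1+#3+#6+#7: mass 8+4+6+4=22, value 60+68+46+59=233
- #3+#5+#6+#7: mass 4+10+6+4=24, value 68+42+46+59=215
- #1+#3+#7: mass 8+4+4=16, value 60+68+59=187
- #2+#3+#7: mass 14+4+4=22, value 56+68+59=183
Best: 233 sci.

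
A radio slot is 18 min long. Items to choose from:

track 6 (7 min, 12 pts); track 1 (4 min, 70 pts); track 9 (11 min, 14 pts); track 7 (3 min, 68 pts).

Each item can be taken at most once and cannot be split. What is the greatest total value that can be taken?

152 pts

Check high-value combinations within 18 min:
- track 1+track 9+track 7: duration 4+11+3=18, value 70+14+68=152
- track 6+track 1+track 7: duration 7+4+3=14, value 12+70+68=150
- track 1+track 7: duration 4+3=7, value 70+68=138
Best: 152 pts.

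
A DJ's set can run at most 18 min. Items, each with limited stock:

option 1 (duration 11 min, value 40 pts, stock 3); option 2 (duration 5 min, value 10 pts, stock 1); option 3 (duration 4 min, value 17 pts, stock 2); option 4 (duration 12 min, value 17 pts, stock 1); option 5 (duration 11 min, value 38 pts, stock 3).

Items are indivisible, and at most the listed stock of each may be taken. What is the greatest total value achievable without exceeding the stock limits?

57 pts

Best selections within duration 18 and stock limits:
- 1×option 1 + 1×option 3: duration 15, value 57
- 1×option 3 + 1×option 5: duration 15, value 55
Best: 57 pts.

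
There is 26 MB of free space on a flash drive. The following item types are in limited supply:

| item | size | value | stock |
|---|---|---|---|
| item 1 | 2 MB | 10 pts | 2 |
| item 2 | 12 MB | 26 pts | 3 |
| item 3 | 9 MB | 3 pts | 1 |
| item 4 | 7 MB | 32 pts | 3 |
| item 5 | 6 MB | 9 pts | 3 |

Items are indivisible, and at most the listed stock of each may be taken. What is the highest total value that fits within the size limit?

Top feasible selections:
- 2×item 1 + 3×item 4: size 25, value 116
- 1×item 1 + 3×item 4: size 23, value 106
- 3×item 4: size 21, value 96
Best: 116 pts.

116 pts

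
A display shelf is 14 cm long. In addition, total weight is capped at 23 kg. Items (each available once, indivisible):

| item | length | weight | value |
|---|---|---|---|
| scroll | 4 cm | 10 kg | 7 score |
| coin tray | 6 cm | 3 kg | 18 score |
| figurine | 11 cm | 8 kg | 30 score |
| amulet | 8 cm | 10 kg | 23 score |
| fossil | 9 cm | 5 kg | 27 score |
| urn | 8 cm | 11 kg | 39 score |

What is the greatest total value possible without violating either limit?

Feasible sets respecting both limits:
- coin tray+urn: length 14, weight 14, value 57
- scroll+urn: length 12, weight 21, value 46
- coin tray+amulet: length 14, weight 13, value 41
Best: 57 score.

57 score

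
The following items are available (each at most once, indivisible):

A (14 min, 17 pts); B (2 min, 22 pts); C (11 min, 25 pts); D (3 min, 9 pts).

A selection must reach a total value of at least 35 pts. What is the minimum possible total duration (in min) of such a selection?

Subsets with value ≥ 35, sorted by total duration:
- B+C: duration 13, value 47
- B+C+D: duration 16, value 56
- A+B: duration 16, value 39
- A+B+D: duration 19, value 48
Minimum duration: 13 min.

13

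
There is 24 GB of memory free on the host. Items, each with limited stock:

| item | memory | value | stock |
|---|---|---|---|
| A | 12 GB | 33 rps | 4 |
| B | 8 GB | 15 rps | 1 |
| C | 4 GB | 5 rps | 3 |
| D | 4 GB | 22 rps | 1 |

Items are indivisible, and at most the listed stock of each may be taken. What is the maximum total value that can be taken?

Top feasible selections:
- 1×A + 1×B + 1×D: memory 24, value 70
- 2×A: memory 24, value 66
- 1×A + 2×C + 1×D: memory 24, value 65
- 1×A + 1×C + 1×D: memory 20, value 60
Best: 70 rps.

70 rps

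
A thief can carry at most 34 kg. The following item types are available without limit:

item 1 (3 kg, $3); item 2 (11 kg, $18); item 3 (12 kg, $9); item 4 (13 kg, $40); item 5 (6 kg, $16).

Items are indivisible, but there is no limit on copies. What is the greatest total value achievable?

Best value-per-unit is item 4 at 40/13; filling with it alone gives 2×40 = 80.
Optimal mix: 2×item 4 + 1×item 5 → weight 32, value 96.

$96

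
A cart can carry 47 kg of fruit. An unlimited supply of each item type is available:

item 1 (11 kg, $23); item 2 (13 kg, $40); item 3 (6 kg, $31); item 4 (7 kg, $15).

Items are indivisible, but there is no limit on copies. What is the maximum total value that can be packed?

$217

Best value-per-unit is item 3 at 31/6, and filling with it alone uses weight 7×6=42. No mix of the others beats 7×31 = 217.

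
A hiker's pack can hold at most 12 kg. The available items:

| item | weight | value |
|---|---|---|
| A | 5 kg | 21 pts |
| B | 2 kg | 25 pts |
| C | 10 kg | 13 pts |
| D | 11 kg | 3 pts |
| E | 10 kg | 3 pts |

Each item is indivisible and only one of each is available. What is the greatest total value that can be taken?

46 pts

Check high-value combinations within 12 kg:
- A+B: weight 5+2=7, value 21+25=46
- B+C: weight 2+10=12, value 25+13=38
- B+E: weight 2+10=12, value 25+3=28
Best: 46 pts.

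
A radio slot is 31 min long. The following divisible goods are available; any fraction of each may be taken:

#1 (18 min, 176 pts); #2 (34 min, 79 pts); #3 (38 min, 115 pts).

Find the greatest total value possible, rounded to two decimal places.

Take in order of value per unit:
- #1 (176/18 per unit): all 18 → value 176, running total 176.00
- #3 (115/38 per unit): 13 of 38 → value 13×115/38 = 39.3421, running total 215.34
Total 215.34.

215.34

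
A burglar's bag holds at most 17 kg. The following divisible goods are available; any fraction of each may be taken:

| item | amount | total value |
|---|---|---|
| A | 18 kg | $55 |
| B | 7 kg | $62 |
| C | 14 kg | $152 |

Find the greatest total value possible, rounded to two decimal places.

Take in order of value per unit:
- C (152/14 per unit): all 14 → value 152, running total 152.00
- B (62/7 per unit): 3 of 7 → value 3×62/7 = 26.5714, running total 178.57
Total 178.57.

178.57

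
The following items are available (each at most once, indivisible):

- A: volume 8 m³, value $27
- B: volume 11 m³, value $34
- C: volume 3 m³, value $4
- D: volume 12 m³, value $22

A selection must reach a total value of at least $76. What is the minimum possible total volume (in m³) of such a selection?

Subsets with value ≥ 76, sorted by total volume:
- A+B+D: volume 31, value 83
- A+B+C+D: volume 34, value 87
Minimum volume: 31 m³.

31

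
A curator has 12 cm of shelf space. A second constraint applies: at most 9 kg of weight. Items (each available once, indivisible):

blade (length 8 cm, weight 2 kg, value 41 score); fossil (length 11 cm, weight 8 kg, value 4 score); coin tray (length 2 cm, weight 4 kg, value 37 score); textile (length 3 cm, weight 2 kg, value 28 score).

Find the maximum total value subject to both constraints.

78 score

Feasible sets respecting both limits:
- blade+coin tray: length 10, weight 6, value 78
- blade+textile: length 11, weight 4, value 69
- coin tray+textile: length 5, weight 6, value 65
- blade: length 8, weight 2, value 41
Best: 78 score.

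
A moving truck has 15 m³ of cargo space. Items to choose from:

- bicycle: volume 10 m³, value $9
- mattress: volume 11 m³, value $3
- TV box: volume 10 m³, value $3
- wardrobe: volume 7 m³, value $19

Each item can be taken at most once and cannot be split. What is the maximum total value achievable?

$19

Check high-value combinations within 15 m³:
- wardrobe: volume 7, value 19
- bicycle: volume 10, value 9
- TV box: volume 10, value 3
Best: $19.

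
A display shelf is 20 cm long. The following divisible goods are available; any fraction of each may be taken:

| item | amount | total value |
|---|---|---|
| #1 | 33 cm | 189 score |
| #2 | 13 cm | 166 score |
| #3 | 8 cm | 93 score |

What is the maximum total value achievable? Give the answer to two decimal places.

Take in order of value per unit:
- #2 (166/13 per unit): all 13 → value 166, running total 166.00
- #3 (93/8 per unit): 7 of 8 → value 7×93/8 = 81.3750, running total 247.38
Total 247.38.

247.38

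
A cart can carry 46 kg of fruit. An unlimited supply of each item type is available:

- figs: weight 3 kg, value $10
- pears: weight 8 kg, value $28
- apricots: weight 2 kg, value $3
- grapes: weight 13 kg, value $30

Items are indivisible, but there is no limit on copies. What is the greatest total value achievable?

$160

Best value-per-unit is pears at 28/8; filling with it alone gives 5×28 = 140.
Optimal mix: 2×figs + 5×pears → weight 46, value 160.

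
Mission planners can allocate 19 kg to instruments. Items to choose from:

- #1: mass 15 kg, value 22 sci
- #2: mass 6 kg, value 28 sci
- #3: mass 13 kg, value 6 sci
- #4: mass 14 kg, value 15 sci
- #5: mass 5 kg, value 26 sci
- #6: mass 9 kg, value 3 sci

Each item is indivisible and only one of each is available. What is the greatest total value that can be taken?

Check high-value combinations within 19 kg:
- #2+#5: mass 6+5=11, value 28+26=54
- #4+#5: mass 14+5=19, value 15+26=41
- #2+#3: mass 6+13=19, value 28+6=34
Best: 54 sci.

54 sci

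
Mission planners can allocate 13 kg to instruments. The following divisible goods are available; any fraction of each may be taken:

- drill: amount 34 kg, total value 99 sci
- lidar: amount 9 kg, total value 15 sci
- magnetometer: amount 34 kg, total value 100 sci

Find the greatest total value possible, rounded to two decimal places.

Take in order of value per unit:
- magnetometer (100/34 per unit): 13 of 34 → value 13×100/34 = 38.2353, running total 38.24
Total 38.24.

38.24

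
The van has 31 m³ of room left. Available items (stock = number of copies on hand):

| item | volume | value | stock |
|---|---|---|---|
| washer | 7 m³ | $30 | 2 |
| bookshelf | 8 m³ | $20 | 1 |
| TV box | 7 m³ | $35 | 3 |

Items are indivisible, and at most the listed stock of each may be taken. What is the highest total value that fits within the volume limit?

Top feasible selections:
- 1×washer + 3×TV box: volume 28, value 135
- 2×washer + 2×TV box: volume 28, value 130
Best: $135.

$135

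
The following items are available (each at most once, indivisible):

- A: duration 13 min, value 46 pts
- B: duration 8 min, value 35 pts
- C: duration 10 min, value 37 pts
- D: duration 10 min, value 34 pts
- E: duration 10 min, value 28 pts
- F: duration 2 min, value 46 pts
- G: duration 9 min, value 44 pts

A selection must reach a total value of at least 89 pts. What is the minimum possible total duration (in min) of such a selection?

Subsets with value ≥ 89, sorted by total duration:
- F+G: duration 11, value 90
- A+F: duration 15, value 92
- B+F+G: duration 19, value 125
- B+C+F: duration 20, value 118
Minimum duration: 11 min.

11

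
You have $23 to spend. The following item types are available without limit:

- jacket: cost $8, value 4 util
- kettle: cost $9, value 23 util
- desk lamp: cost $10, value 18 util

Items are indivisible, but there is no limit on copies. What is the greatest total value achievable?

Best value-per-unit is kettle at 23/9, and filling with it alone uses cost 2×9=18. No mix of the others beats 2×23 = 46.

46 util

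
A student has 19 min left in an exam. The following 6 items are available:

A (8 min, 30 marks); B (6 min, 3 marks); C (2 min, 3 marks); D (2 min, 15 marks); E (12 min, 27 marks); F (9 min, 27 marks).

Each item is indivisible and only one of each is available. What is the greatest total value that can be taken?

This is a 0/1 knapsack; check combinations near the capacity.
- A+D+F: time 8+2+9=19, value 30+15+27=72
- A+C+F: time 8+2+9=19, value 30+3+27=60
- A+F: time 8+9=17, value 30+27=57
- A+B+C+D: time 8+6+2+2=18, value 30+3+3+15=51
- A+C+D: time 8+2+2=12, value 30+3+15=48
Best: 72 marks.

72 marks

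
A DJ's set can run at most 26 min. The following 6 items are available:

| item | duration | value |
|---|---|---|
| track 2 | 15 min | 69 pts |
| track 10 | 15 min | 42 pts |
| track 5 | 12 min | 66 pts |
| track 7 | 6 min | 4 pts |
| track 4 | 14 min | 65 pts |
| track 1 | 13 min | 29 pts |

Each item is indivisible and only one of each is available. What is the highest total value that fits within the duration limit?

131 pts

Check high-value combinations within 26 min:
- track 5+track 4: duration 12+14=26, value 66+65=131
- track 5+track 1: duration 12+13=25, value 66+29=95
- track 2+track 7: duration 15+6=21, value 69+4=73
- track 5+track 7: duration 12+6=18, value 66+4=70
- track 2: duration 15, value 69
Best: 131 pts.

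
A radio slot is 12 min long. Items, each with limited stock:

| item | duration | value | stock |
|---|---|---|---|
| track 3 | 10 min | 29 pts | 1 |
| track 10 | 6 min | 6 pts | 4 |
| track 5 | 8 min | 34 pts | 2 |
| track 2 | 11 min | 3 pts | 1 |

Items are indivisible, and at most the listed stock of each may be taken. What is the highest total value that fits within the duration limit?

Top feasible selections:
- 1×track 5: duration 8, value 34
- 1×track 3: duration 10, value 29
- 2×track 10: duration 12, value 12
- 1×track 10: duration 6, value 6
Best: 34 pts.

34 pts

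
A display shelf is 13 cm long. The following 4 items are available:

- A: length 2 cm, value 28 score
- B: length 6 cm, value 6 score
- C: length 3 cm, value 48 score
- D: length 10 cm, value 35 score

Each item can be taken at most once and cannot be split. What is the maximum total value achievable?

Check high-value combinations within 13 cm:
- C+D: length 3+10=13, value 48+35=83
- A+B+C: length 2+6+3=11, value 28+6+48=82
- A+C: length 2+3=5, value 28+48=76
- A+D: length 2+10=12, value 28+35=63
Best: 83 score.

83 score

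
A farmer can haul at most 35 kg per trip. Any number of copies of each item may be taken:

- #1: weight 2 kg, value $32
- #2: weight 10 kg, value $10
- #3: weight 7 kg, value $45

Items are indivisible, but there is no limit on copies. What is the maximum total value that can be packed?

$544

Best value-per-unit is #1 at 32/2, and filling with it alone uses weight 17×2=34. No mix of the others beats 17×32 = 544.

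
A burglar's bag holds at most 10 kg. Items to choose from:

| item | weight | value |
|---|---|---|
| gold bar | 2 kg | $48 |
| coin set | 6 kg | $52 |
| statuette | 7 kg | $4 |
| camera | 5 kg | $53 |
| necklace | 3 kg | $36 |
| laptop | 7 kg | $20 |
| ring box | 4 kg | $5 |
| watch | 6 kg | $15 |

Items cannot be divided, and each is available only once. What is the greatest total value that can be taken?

Check high-value combinations within 10 kg:
- gold bar+camera+necklace: weight 2+5+3=10, value 48+53+36=137
- gold bar+camera: weight 2+5=7, value 48+53=101
- gold bar+coin set: weight 2+6=8, value 48+52=100
Best: $137.

$137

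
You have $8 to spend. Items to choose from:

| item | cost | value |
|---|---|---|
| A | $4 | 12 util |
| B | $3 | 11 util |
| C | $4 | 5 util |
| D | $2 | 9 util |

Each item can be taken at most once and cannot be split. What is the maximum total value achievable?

23 util

This is a 0/1 knapsack; check combinations near the capacity.
- A+B: cost 4+3=7, value 12+11=23
- A+D: cost 4+2=6, value 12+9=21
- B+D: cost 3+2=5, value 11+9=20
- A+C: cost 4+4=8, value 12+5=17
- B+C: cost 3+4=7, value 11+5=16
Best: 23 util.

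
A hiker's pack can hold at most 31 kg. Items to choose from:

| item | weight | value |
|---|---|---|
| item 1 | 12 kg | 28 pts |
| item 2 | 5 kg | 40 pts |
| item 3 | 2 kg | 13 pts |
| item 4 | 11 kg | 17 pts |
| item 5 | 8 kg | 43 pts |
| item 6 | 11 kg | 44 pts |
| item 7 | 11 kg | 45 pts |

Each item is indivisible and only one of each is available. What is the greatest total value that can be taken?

142 pts

Check high-value combinations within 31 kg:
- item 2+item 3+item 6+item 7: weight 5+2+11+11=29, value 40+13+44+45=142
- item 2+item 3+item 5+item 7: weight 5+2+8+11=26, value 40+13+43+45=141
- item 2+item 3+item 5+item 6: weight 5+2+8+11=26, value 40+13+43+44=140
- item 5+item 6+item 7: weight 8+11+11=30, value 43+44+45=132
Best: 142 pts.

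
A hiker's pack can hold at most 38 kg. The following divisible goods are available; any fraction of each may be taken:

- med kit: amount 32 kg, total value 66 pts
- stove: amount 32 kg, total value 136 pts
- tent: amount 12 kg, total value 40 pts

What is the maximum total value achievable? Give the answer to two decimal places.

156.00

Take in order of value per unit:
- stove (136/32 per unit): all 32 → value 136, running total 136.00
- tent (40/12 per unit): 6 of 12 → value 6×40/12 = 20.0000, running total 156.00
Total 156.00.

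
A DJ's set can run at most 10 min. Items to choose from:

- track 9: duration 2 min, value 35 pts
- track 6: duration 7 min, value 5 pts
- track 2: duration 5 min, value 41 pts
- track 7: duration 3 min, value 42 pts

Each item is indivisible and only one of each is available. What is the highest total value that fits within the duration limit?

Check high-value combinations within 10 min:
- track 9+track 2+track 7: duration 2+5+3=10, value 35+41+42=118
- track 2+track 7: duration 5+3=8, value 41+42=83
- track 9+track 7: duration 2+3=5, value 35+42=77
- track 9+track 2: duration 2+5=7, value 35+41=76
- track 6+track 7: duration 7+3=10, value 5+42=47
Best: 118 pts.

118 pts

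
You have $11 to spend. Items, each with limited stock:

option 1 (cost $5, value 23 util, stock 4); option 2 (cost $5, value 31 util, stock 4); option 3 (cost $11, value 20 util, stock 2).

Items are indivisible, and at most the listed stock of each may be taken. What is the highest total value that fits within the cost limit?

Best selections within cost 11 and stock limits:
- 2×option 2: cost 10, value 62
- 1×option 1 + 1×option 2: cost 10, value 54
- 2×option 1: cost 10, value 46
- 1×option 2: cost 5, value 31
Best: 62 util.

62 util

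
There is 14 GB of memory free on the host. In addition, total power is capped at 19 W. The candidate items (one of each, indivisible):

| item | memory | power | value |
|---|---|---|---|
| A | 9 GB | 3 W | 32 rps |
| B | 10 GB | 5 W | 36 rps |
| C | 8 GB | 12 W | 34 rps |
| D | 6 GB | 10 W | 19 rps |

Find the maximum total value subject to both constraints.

Feasible sets respecting both limits:
- B: memory 10, power 5, value 36
- C: memory 8, power 12, value 34
- A: memory 9, power 3, value 32
Best: 36 rps.

36 rps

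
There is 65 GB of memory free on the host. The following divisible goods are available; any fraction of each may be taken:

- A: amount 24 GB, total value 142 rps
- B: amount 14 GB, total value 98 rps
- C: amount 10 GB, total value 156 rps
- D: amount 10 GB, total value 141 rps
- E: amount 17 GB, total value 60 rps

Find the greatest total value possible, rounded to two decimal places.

Take in order of value per unit:
- C (156/10 per unit): all 10 → value 156, running total 156.00
- D (141/10 per unit): all 10 → value 141, running total 297.00
- B (98/14 per unit): all 14 → value 98, running total 395.00
- A (142/24 per unit): all 24 → value 142, running total 537.00
- E (60/17 per unit): 7 of 17 → value 7×60/17 = 24.7059, running total 561.71
Total 561.71.

561.71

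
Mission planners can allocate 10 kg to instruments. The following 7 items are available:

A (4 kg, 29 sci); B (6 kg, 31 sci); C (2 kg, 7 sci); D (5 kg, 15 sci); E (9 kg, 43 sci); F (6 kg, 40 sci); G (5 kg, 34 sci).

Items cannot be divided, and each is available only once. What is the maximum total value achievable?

69 sci

This is a 0/1 knapsack; check combinations near the capacity.
- A+F: mass 4+6=10, value 29+40=69
- A+G: mass 4+5=9, value 29+34=63
- A+B: mass 4+6=10, value 29+31=60
- D+G: mass 5+5=10, value 15+34=49
Best: 69 sci.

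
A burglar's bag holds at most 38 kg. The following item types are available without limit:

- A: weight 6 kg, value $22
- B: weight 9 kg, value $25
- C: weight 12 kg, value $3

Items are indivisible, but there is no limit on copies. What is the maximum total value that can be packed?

$132

Best value-per-unit is A at 22/6, and filling with it alone uses weight 6×6=36. No mix of the others beats 6×22 = 132.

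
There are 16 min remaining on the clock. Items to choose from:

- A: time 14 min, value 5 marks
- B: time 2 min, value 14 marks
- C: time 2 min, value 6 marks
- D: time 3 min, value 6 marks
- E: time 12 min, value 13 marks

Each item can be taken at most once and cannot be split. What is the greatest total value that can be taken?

Check high-value combinations within 16 min:
- B+C+E: time 2+2+12=16, value 14+6+13=33
- B+E: time 2+12=14, value 14+13=27
- B+C+D: time 2+2+3=7, value 14+6+6=26
- B+C: time 2+2=4, value 14+6=20
- B+D: time 2+3=5, value 14+6=20
Best: 33 marks.

33 marks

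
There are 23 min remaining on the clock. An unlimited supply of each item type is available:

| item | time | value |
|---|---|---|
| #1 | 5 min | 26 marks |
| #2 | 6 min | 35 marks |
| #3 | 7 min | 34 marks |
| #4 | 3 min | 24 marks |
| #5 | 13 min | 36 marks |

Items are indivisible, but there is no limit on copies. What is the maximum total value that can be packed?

Best value-per-unit is #4 at 24/3; filling with it alone gives 7×24 = 168.
Optimal mix: 1×#1 + 6×#4 → time 23, value 170.

170 marks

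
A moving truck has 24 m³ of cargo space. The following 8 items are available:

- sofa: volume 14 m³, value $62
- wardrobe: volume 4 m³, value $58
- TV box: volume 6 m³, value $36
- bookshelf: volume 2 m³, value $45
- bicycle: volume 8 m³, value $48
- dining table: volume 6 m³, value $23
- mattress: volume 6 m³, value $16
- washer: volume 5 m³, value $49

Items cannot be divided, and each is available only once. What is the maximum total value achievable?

Check high-value combinations within 24 m³:
- wardrobe+TV box+bookshelf+dining table+washer: volume 4+6+2+6+5=23, value 58+36+45+23+49=211
- wardrobe+TV box+bookshelf+mattress+washer: volume 4+6+2+6+5=23, value 58+36+45+16+49=204
- wardrobe+bookshelf+bicycle+washer: volume 4+2+8+5=19, value 58+45+48+49=200
- wardrobe+TV box+bicycle+washer: volume 4+6+8+5=23, value 58+36+48+49=191
- wardrobe+bookshelf+dining table+mattress+washer: volume 4+2+6+6+5=23, value 58+45+23+16+49=191
Best: $211.

$211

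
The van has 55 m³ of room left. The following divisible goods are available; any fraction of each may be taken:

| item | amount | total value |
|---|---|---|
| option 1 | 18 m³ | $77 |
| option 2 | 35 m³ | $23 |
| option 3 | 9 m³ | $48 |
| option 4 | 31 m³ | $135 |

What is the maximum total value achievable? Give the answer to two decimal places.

Take in order of value per unit:
- option 3 (48/9 per unit): all 9 → value 48, running total 48.00
- option 4 (135/31 per unit): all 31 → value 135, running total 183.00
- option 1 (77/18 per unit): 15 of 18 → value 15×77/18 = 64.1667, running total 247.17
Total 247.17.

247.17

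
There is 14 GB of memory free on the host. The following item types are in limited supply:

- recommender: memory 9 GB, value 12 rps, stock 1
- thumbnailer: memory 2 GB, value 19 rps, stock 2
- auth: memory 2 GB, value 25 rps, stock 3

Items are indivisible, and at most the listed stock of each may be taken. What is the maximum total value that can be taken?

Top feasible selections:
- 2×thumbnailer + 3×auth: memory 10, value 113
- 1×thumbnailer + 3×auth: memory 8, value 94
Best: 113 rps.

113 rps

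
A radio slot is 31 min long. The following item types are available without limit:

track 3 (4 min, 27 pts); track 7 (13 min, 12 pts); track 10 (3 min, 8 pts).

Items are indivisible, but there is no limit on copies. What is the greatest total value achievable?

197 pts

Best value-per-unit is track 3 at 27/4; filling with it alone gives 7×27 = 189.
Optimal mix: 7×track 3 + 1×track 10 → duration 31, value 197.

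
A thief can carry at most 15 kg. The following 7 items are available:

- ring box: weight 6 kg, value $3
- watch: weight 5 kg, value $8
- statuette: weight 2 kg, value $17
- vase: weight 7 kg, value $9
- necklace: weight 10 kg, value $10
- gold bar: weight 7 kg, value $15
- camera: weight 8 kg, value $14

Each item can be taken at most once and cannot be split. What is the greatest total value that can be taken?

Check high-value combinations within 15 kg:
- watch+statuette+gold bar: weight 5+2+7=14, value 8+17+15=40
- watch+statuette+camera: weight 5+2+8=15, value 8+17+14=39
- ring box+statuette+gold bar: weight 6+2+7=15, value 3+17+15=35
Best: $40.

$40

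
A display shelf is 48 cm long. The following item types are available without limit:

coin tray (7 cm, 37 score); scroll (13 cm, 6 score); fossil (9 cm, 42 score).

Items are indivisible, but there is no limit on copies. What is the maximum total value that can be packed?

237 score

Best value-per-unit is coin tray at 37/7; filling with it alone gives 6×37 = 222.
Optimal mix: 3×coin tray + 3×fossil → length 48, value 237.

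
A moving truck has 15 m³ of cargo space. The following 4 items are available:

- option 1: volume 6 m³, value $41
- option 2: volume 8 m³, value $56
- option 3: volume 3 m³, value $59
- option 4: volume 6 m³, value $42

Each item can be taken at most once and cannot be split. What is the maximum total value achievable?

$142

Check high-value combinations within 15 m³:
- option 1+option 3+option 4: volume 6+3+6=15, value 41+59+42=142
- option 2+option 3: volume 8+3=11, value 56+59=115
- option 3+option 4: volume 3+6=9, value 59+42=101
- option 1+option 3: volume 6+3=9, value 41+59=100
Best: $142.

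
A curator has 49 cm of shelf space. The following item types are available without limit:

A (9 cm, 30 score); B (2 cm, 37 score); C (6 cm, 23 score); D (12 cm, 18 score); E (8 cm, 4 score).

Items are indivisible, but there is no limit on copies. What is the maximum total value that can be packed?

888 score

Best value-per-unit is B at 37/2, and filling with it alone uses length 24×2=48. No mix of the others beats 24×37 = 888.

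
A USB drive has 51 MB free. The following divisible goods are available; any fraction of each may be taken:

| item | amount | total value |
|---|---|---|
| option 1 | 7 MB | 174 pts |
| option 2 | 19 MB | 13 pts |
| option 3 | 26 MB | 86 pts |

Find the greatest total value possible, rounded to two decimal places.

Take in order of value per unit:
- option 1 (174/7 per unit): all 7 → value 174, running total 174.00
- option 3 (86/26 per unit): all 26 → value 86, running total 260.00
- option 2 (13/19 per unit): 18 of 19 → value 18×13/19 = 12.3158, running total 272.32
Total 272.32.

272.32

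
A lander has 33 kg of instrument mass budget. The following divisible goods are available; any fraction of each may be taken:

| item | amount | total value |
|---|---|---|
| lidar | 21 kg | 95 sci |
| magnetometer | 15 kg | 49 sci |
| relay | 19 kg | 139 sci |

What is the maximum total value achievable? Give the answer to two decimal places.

202.33

Take in order of value per unit:
- relay (139/19 per unit): all 19 → value 139, running total 139.00
- lidar (95/21 per unit): 14 of 21 → value 14×95/21 = 63.3333, running total 202.33
Total 202.33.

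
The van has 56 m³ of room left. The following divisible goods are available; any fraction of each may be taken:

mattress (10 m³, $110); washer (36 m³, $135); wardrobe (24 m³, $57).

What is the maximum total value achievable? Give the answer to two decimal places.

Take in order of value per unit:
- mattress (110/10 per unit): all 10 → value 110, running total 110.00
- washer (135/36 per unit): all 36 → value 135, running total 245.00
- wardrobe (57/24 per unit): 10 of 24 → value 10×57/24 = 23.7500, running total 268.75
Total 268.75.

268.75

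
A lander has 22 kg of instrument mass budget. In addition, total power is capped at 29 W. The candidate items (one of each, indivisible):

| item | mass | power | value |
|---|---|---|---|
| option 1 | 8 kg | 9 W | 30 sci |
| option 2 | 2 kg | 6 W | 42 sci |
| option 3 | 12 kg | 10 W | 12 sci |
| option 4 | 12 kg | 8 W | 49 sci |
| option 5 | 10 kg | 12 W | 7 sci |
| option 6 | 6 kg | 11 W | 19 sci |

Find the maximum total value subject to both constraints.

121 sci

Feasible sets respecting both limits:
- option 1+option 2+option 4: mass 22, power 23, value 121
- option 2+option 4+option 6: mass 20, power 25, value 110
- option 2+option 4: mass 14, power 14, value 91
- option 1+option 2+option 6: mass 16, power 26, value 91
Best: 121 sci.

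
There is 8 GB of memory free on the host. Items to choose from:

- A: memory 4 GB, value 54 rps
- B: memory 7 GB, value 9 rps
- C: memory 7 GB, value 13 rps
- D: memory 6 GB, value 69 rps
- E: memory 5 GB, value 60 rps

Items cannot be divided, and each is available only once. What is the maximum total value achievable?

Check high-value combinations within 8 GB:
- D: memory 6, value 69
- E: memory 5, value 60
- A: memory 4, value 54
- C: memory 7, value 13
- B: memory 7, value 9
Best: 69 rps.

69 rps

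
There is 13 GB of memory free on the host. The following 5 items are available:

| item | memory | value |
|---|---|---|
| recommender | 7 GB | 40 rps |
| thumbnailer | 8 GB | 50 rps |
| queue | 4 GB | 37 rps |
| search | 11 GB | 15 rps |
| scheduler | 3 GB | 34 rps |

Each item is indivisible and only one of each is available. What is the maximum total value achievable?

Check high-value combinations within 13 GB:
- thumbnailer+queue: memory 8+4=12, value 50+37=87
- thumbnailer+scheduler: memory 8+3=11, value 50+34=84
- recommender+queue: memory 7+4=11, value 40+37=77
Best: 87 rps.

87 rps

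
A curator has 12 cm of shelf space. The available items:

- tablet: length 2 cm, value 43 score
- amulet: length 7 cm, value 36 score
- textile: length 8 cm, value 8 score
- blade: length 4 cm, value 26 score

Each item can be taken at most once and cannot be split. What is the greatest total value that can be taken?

79 score

Check high-value combinations within 12 cm:
- tablet+amulet: length 2+7=9, value 43+36=79
- tablet+blade: length 2+4=6, value 43+26=69
- amulet+blade: length 7+4=11, value 36+26=62
- tablet+textile: length 2+8=10, value 43+8=51
Best: 79 score.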